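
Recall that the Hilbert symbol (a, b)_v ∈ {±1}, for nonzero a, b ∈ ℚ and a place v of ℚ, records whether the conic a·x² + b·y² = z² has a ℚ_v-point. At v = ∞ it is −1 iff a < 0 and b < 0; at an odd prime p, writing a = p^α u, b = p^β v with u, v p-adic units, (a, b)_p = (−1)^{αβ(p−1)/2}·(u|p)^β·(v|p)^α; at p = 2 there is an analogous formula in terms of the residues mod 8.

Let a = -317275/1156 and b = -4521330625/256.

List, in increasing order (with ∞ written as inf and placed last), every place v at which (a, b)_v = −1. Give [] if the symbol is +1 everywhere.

Mod squares: a ≡ -259, b ≡ -7234129. Check v ∈ {∞, 2, 5, 7, 17, 31, 37, 53}.
v=7: a=7^3·(≡6), b=7^1·(≡6) mod 7; (6|7)=-1, (6|7)=-1; (−1)^{3·1·3}·(-1)^1·(-1)^3 = -1.
v=37: a=37^1·(≡1), b=37^1·(≡25) mod 37; (1|37)=+1, (25|37)=+1; (−1)^{1·1·18}·(+1)^1·(+1)^1 = +1.
v=5: a=5^2·(≡4), b=5^4·(≡1) mod 5; (4|5)=+1, (1|5)=+1; (−1)^{2·4·2}·(+1)^4·(+1)^2 = +1.
v=31: a=31^0·(≡8), b=31^1·(≡25) mod 31; (8|31)=+1, (25|31)=+1; (−1)^{0·1·15}·(+1)^1·(+1)^0 = +1.
v=53: a=53^0·(≡7), b=53^1·(≡31) mod 53; (7|53)=+1, (31|53)=-1; (−1)^{0·1·26}·(+1)^1·(-1)^0 = +1.
v=∞: -259 < 0 and -7234129 < 0  ⇒  (a,b)_∞ = -1.
v=17: a=17^-2·(≡16), b=17^1·(≡6) mod 17; (16|17)=+1, (6|17)=-1; (−1)^{-2·1·8}·(+1)^1·(-1)^-2 = +1.
v=2: v_2(a)=-2, v_2(b)=-8; units ≡ 5, 7 (mod 8); ε·ε+αω+βω = 0·1+-2·0+-8·1 ≡ 0  ⇒  (a,b)_2 = +1.
Ram(-259, -7234129) = {7, ∞}; no ℚ_7-point on the conic.

[7, inf]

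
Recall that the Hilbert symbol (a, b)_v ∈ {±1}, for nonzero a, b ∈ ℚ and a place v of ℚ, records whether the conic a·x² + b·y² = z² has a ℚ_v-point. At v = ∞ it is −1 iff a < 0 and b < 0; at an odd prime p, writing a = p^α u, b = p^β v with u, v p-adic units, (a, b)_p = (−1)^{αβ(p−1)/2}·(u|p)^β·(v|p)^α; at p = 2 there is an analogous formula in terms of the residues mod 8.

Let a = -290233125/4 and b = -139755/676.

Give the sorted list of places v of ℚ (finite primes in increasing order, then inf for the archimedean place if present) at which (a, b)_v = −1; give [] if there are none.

[3, 5, 13, inf]

Mod squares: a ≡ -13, b ≡ -1155. Check v ∈ {∞, 2, 3, 5, 7, 11, 13}.
v=3: a=3^6·(≡2), b=3^1·(≡2) mod 3; (2|3)=-1, (2|3)=-1; (−1)^{6·1·1}·(-1)^1·(-1)^6 = -1.
v=∞: -13 < 0 and -1155 < 0  ⇒  (a,b)_∞ = -1.
v=7: a=7^2·(≡4), b=7^1·(≡5) mod 7; (4|7)=+1, (5|7)=-1; (−1)^{2·1·3}·(+1)^1·(-1)^2 = +1.
v=5: a=5^4·(≡3), b=5^1·(≡4) mod 5; (3|5)=-1, (4|5)=+1; (−1)^{4·1·2}·(-1)^1·(+1)^4 = -1.
v=2: v_2(a)=-2, v_2(b)=-2; units ≡ 3, 5 (mod 8); ε·ε+αω+βω = 1·0+-2·1+-2·1 ≡ 0  ⇒  (a,b)_2 = +1.
v=13: a=13^1·(≡4), b=13^-2·(≡2) mod 13; (4|13)=+1, (2|13)=-1; (−1)^{1·-2·6}·(+1)^-2·(-1)^1 = -1.
v=11: a=11^0·(≡4), b=11^3·(≡1) mod 11; (4|11)=+1, (1|11)=+1; (−1)^{0·3·5}·(+1)^3·(+1)^0 = +1.
|Ram(-13, -1155)| = 4, even; anisotropic at {3, 5, 13, ∞}.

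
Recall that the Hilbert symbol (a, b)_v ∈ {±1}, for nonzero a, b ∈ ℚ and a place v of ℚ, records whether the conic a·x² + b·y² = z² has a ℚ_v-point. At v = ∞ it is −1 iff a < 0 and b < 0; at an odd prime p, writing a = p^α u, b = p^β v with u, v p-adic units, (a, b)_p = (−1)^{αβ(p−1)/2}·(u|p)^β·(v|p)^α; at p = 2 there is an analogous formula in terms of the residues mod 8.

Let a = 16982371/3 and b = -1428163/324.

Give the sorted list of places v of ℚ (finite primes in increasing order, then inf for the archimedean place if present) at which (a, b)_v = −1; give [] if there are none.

[3, 11, 17, 19]

Mod squares: a ≡ 1039737, b ≡ -11803. Check v ∈ {∞, 2, 3, 7, 11, 17, 19, 29, 37}.
v=3: a=3^-1·(≡1), b=3^-4·(≡2) mod 3; (1|3)=+1, (2|3)=-1; (−1)^{-1·-4·1}·(+1)^-4·(-1)^-1 = -1.
v=7: a=7^2·(≡3), b=7^0·(≡6) mod 7; (3|7)=-1, (6|7)=-1; (−1)^{2·0·3}·(-1)^0·(-1)^2 = +1.
v=19: a=19^1·(≡10), b=19^0·(≡10) mod 19; (10|19)=-1, (10|19)=-1; (−1)^{1·0·9}·(-1)^0·(-1)^1 = -1.
v=29: a=29^1·(≡20), b=29^1·(≡28) mod 29; (20|29)=+1, (28|29)=+1; (−1)^{1·1·14}·(+1)^1·(+1)^1 = +1.
v=2: v_2(a)=0, v_2(b)=-2; units ≡ 1, 5 (mod 8); ε·ε+αω+βω = 0·0+0·1+-2·0 ≡ 0  ⇒  (a,b)_2 = +1.
v=11: a=11^0·(≡7), b=11^3·(≡1) mod 11; (7|11)=-1, (1|11)=+1; (−1)^{0·3·5}·(-1)^3·(+1)^0 = -1.
v=∞: 1039737 > 0 and -11803 < 0  ⇒  (a,b)_∞ = +1.
v=37: a=37^1·(≡24), b=37^1·(≡5) mod 37; (24|37)=-1, (5|37)=-1; (−1)^{1·1·18}·(-1)^1·(-1)^1 = +1.
v=17: a=17^1·(≡3), b=17^0·(≡7) mod 17; (3|17)=-1, (7|17)=-1; (−1)^{1·0·8}·(-1)^0·(-1)^1 = -1.
|Ram(1039737, -11803)| = 4, even; anisotropic at {3, 11, 17, 19}.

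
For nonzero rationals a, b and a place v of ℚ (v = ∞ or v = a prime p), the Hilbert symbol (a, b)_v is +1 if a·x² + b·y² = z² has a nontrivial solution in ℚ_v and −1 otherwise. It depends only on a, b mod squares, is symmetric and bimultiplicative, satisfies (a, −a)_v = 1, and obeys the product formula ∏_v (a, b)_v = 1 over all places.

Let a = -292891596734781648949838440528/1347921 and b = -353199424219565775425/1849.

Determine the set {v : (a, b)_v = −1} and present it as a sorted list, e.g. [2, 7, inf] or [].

[2, 7, 41, inf]

(a, b) ≡ (-17917, -7082873) mod (ℚ^×)²; places V = {2, 3, 5, 7, 19, 23, 29, 37, 41, 43, ∞}.
(a,b)_43: α=-2, u≡13; β=-2, v≡9 (mod 43); (13|43)=+1, (9|43)=+1; sign (−1)^0·+1^-2·+1^-2 = +1.
(a,b)_2: α=4, β=0; u≡3, v≡7 (mod 8); ε(u)ε(v)=1·1, αω(v)=4·0, βω(u)=0·1; sum ≡ 1  ⇒  -1.
(a,b)_41: α=3, u≡22; β=3, v≡25 (mod 41); (22|41)=-1, (25|41)=+1; sign (−1)^0·-1^3·+1^3 = -1.
(a,b)_29: α=4, u≡13; β=1, v≡23 (mod 29); (13|29)=+1, (23|29)=+1; sign (−1)^0·+1^1·+1^4 = +1.
(a,b)_5: α=0, u≡2; β=2, v≡2 (mod 5); (2|5)=-1, (2|5)=-1; sign (−1)^0·-1^2·-1^0 = +1.
(a,b)_19: α=3, u≡16; β=2, v≡5 (mod 19); (16|19)=+1, (5|19)=+1; sign (−1)^0·+1^2·+1^3 = +1.
(a,b)_∞: sgn(-17917)=−, sgn(-7082873)=−, so -1.
(a,b)_23: α=3, u≡8; β=1, v≡10 (mod 23); (8|23)=+1, (10|23)=-1; sign (−1)^1·+1^1·-1^3 = +1.
(a,b)_3: α=-6, u≡2; β=0, v≡1 (mod 3); (2|3)=-1, (1|3)=+1; sign (−1)^0·-1^0·+1^-6 = +1.
(a,b)_7: α=4, u≡3; β=5, v≡4 (mod 7); (3|7)=-1, (4|7)=+1; sign (−1)^0·-1^5·+1^4 = -1.
(a,b)_37: α=4, u≡1; β=3, v≡11 (mod 37); (1|37)=+1, (11|37)=+1; sign (−1)^0·+1^3·+1^4 = +1.
Ram(-17917, -7082873) = {2, 7, 41, ∞}; no ℚ_2-point on the conic.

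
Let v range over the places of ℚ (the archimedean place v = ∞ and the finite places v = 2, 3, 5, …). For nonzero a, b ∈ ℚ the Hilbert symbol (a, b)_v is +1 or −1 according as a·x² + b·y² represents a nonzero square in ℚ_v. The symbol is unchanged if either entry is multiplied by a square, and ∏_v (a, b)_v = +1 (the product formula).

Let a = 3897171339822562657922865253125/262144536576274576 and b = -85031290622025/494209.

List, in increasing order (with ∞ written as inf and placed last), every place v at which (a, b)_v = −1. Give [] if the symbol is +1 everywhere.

[3, 17]

(a, b) ≡ (5, -45849) mod (ℚ^×)²; places V = {2, 3, 5, 7, 11, 17, 19, 29, 31, 37, ∞}.
(a,b)_3: α=6, u≡2; β=7, v≡2 (mod 3); (2|3)=-1, (2|3)=-1; sign (−1)^0·-1^7·-1^6 = -1.
(a,b)_11: α=4, u≡9; β=2, v≡10 (mod 11); (9|11)=+1, (10|11)=-1; sign (−1)^0·+1^2·-1^4 = +1.
(a,b)_7: α=-2, u≡5; β=0, v≡4 (mod 7); (5|7)=-1, (4|7)=+1; sign (−1)^0·-1^0·+1^-2 = +1.
(a,b)_∞: sgn(5)=+, sgn(-45849)=−, so +1.
(a,b)_29: α=10, u≡6; β=3, v≡2 (mod 29); (6|29)=+1, (2|29)=-1; sign (−1)^0·+1^3·-1^10 = +1.
(a,b)_19: α=-4, u≡6; β=-2, v≡5 (mod 19); (6|19)=+1, (5|19)=+1; sign (−1)^0·+1^-2·+1^-4 = +1.
(a,b)_17: α=2, u≡10; β=1, v≡14 (mod 17); (10|17)=-1, (14|17)=-1; sign (−1)^0·-1^1·-1^2 = -1.
(a,b)_37: α=-6, u≡24; β=-2, v≡6 (mod 37); (24|37)=-1, (6|37)=-1; sign (−1)^0·-1^-2·-1^-6 = +1.
(a,b)_5: α=5, u≡1; β=2, v≡1 (mod 5); (1|5)=+1, (1|5)=+1; sign (−1)^0·+1^2·+1^5 = +1.
(a,b)_2: α=-4, β=0; u≡5, v≡7 (mod 8); ε(u)ε(v)=0·1, αω(v)=-4·0, βω(u)=0·1; sum ≡ 0  ⇒  +1.
(a,b)_31: α=2, u≡10; β=1, v≡2 (mod 31); (10|31)=+1, (2|31)=+1; sign (−1)^0·+1^1·+1^2 = +1.
|Ram(5, -45849)| = 2, even; anisotropic at {3, 17}.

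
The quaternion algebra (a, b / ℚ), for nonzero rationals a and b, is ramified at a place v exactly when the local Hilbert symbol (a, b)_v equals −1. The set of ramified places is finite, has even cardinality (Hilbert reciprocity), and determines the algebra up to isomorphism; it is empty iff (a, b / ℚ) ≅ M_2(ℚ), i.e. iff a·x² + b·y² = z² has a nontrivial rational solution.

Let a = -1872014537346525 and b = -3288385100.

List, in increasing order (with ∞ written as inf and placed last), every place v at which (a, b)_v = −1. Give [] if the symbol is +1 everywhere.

[11, 13, 19, inf]

Mod squares: a ≡ -741, b ≡ -11. Check v ∈ {∞, 2, 3, 5, 7, 11, 13, 19}.
v=2: v_2(a)=0, v_2(b)=2; units ≡ 3, 5 (mod 8); ε·ε+αω+βω = 1·0+0·1+2·1 ≡ 0  ⇒  (a,b)_2 = +1.
v=7: a=7^0·(≡2), b=7^2·(≡3) mod 7; (2|7)=+1, (3|7)=-1; (−1)^{0·2·3}·(+1)^2·(-1)^0 = +1.
v=11: a=11^2·(≡7), b=11^1·(≡7) mod 11; (7|11)=-1, (7|11)=-1; (−1)^{2·1·5}·(-1)^1·(-1)^2 = -1.
v=19: a=19^3·(≡15), b=19^2·(≡13) mod 19; (15|19)=-1, (13|19)=-1; (−1)^{3·2·9}·(-1)^2·(-1)^3 = -1.
v=3: a=3^5·(≡2), b=3^0·(≡1) mod 3; (2|3)=-1, (1|3)=+1; (−1)^{5·0·1}·(-1)^0·(+1)^5 = +1.
v=13: a=13^5·(≡2), b=13^2·(≡6) mod 13; (2|13)=-1, (6|13)=-1; (−1)^{5·2·6}·(-1)^2·(-1)^5 = -1.
v=5: a=5^2·(≡4), b=5^2·(≡1) mod 5; (4|5)=+1, (1|5)=+1; (−1)^{2·2·2}·(+1)^2·(+1)^2 = +1.
v=∞: -741 < 0 and -11 < 0  ⇒  (a,b)_∞ = -1.
Ram(-741, -11) = {11, 13, 19, ∞}; no ℚ_11-point on the conic.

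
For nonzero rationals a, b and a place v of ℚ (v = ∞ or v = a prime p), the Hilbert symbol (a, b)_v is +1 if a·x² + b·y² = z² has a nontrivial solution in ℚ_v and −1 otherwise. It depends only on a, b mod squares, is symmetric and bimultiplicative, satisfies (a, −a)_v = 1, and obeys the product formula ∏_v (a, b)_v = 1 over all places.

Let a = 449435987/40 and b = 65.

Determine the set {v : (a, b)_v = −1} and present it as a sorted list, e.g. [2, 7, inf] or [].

Mod squares: a ≡ 15470, b ≡ 65. Check v ∈ {∞, 2, 5, 7, 11, 13, 17}.
v=17: a=17^1·(≡8), b=17^0·(≡14) mod 17; (8|17)=+1, (14|17)=-1; (−1)^{1·0·8}·(+1)^0·(-1)^1 = -1.
v=5: a=5^-1·(≡4), b=5^1·(≡3) mod 5; (4|5)=+1, (3|5)=-1; (−1)^{-1·1·2}·(+1)^1·(-1)^-1 = -1.
v=2: v_2(a)=-3, v_2(b)=0; units ≡ 7, 1 (mod 8); ε·ε+αω+βω = 1·0+-3·0+0·0 ≡ 0  ⇒  (a,b)_2 = +1.
v=11: a=11^2·(≡3), b=11^0·(≡10) mod 11; (3|11)=+1, (10|11)=-1; (−1)^{2·0·5}·(+1)^0·(-1)^2 = +1.
v=7: a=7^5·(≡3), b=7^0·(≡2) mod 7; (3|7)=-1, (2|7)=+1; (−1)^{5·0·3}·(-1)^0·(+1)^5 = +1.
v=13: a=13^1·(≡7), b=13^1·(≡5) mod 13; (7|13)=-1, (5|13)=-1; (−1)^{1·1·6}·(-1)^1·(-1)^1 = +1.
v=∞: 15470 > 0 and 65 > 0  ⇒  (a,b)_∞ = +1.
Ram(15470, 65) = {5, 17}; no ℚ_5-point on the conic.

[5, 17]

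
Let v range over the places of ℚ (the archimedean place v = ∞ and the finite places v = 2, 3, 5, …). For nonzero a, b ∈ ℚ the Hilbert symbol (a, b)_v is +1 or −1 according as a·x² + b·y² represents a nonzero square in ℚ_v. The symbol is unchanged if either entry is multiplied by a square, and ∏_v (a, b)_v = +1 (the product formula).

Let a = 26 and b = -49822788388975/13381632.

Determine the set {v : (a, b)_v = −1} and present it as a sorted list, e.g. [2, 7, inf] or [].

(a, b) ≡ (26, -1173) mod (ℚ^×)²; places V = {2, 3, 5, 7, 11, 13, 17, 23, 31, 47, ∞}.
(a,b)_11: α=0, u≡4; β=-2, v≡4 (mod 11); (4|11)=+1, (4|11)=+1; sign (−1)^0·+1^-2·+1^0 = +1.
(a,b)_2: α=1, β=-12; u≡5, v≡3 (mod 8); ε(u)ε(v)=0·1, αω(v)=1·1, βω(u)=-12·1; sum ≡ 1  ⇒  -1.
(a,b)_3: α=0, u≡2; β=-3, v≡2 (mod 3); (2|3)=-1, (2|3)=-1; sign (−1)^0·-1^-3·-1^0 = -1.
(a,b)_5: α=0, u≡1; β=2, v≡3 (mod 5); (1|5)=+1, (3|5)=-1; sign (−1)^0·+1^2·-1^0 = +1.
(a,b)_47: α=0, u≡26; β=2, v≡24 (mod 47); (26|47)=-1, (24|47)=+1; sign (−1)^0·-1^2·+1^0 = +1.
(a,b)_13: α=1, u≡2; β=0, v≡12 (mod 13); (2|13)=-1, (12|13)=+1; sign (−1)^0·-1^0·+1^1 = +1.
(a,b)_17: α=0, u≡9; β=1, v≡2 (mod 17); (9|17)=+1, (2|17)=+1; sign (−1)^0·+1^1·+1^0 = +1.
(a,b)_7: α=0, u≡5; β=4, v≡5 (mod 7); (5|7)=-1, (5|7)=-1; sign (−1)^0·-1^4·-1^0 = +1.
(a,b)_31: α=0, u≡26; β=2, v≡18 (mod 31); (26|31)=-1, (18|31)=+1; sign (−1)^0·-1^2·+1^0 = +1.
(a,b)_23: α=0, u≡3; β=1, v≡6 (mod 23); (3|23)=+1, (6|23)=+1; sign (−1)^0·+1^1·+1^0 = +1.
(a,b)_∞: sgn(26)=+, sgn(-1173)=−, so +1.
(26, -1173 / ℚ) ramifies at {2, 3}: a division algebra.

[2, 3]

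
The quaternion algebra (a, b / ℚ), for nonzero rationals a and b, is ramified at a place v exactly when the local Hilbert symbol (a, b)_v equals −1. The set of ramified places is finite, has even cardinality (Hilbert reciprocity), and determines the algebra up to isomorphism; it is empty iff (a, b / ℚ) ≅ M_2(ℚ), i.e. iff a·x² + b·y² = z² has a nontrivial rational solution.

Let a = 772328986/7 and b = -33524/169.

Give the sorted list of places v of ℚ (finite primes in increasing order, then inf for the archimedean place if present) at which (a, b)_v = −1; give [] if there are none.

(a, b) ≡ (38038, -29) mod (ℚ^×)²; places V = {2, 7, 11, 13, 17, 19, 29, ∞}.
(a,b)_17: α=0, u≡2; β=2, v≡14 (mod 17); (2|17)=+1, (14|17)=-1; sign (−1)^0·+1^2·-1^0 = +1.
(a,b)_7: α=-1, u≡2; β=0, v≡6 (mod 7); (2|7)=+1, (6|7)=-1; sign (−1)^0·+1^0·-1^-1 = -1.
(a,b)_11: α=1, u≡5; β=0, v≡1 (mod 11); (5|11)=+1, (1|11)=+1; sign (−1)^0·+1^0·+1^1 = +1.
(a,b)_19: α=1, u≡4; β=0, v≡4 (mod 19); (4|19)=+1, (4|19)=+1; sign (−1)^0·+1^0·+1^1 = +1.
(a,b)_13: α=3, u≡10; β=-2, v≡3 (mod 13); (10|13)=+1, (3|13)=+1; sign (−1)^0·+1^-2·+1^3 = +1.
(a,b)_29: α=2, u≡17; β=1, v≡5 (mod 29); (17|29)=-1, (5|29)=+1; sign (−1)^0·-1^1·+1^2 = -1.
(a,b)_∞: sgn(38038)=+, sgn(-29)=−, so +1.
(a,b)_2: α=1, β=2; u≡3, v≡3 (mod 8); ε(u)ε(v)=1·1, αω(v)=1·1, βω(u)=2·1; sum ≡ 0  ⇒  +1.
(38038, -29 / ℚ) ramifies at {7, 29}: a division algebra.

[7, 29]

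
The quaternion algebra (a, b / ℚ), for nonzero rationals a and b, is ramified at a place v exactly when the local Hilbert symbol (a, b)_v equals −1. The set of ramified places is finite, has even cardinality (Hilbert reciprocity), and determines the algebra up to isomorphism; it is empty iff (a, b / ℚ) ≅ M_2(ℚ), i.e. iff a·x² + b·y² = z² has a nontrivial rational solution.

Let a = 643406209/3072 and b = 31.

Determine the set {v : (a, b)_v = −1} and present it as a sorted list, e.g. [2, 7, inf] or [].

Mod squares: a ≡ 2295147, b ≡ 31. Check v ∈ {∞, 2, 3, 23, 29, 31, 37}.
v=23: a=23^1·(≡5), b=23^0·(≡8) mod 23; (5|23)=-1, (8|23)=+1; (−1)^{1·0·11}·(-1)^0·(+1)^1 = +1.
v=37: a=37^1·(≡23), b=37^0·(≡31) mod 37; (23|37)=-1, (31|37)=-1; (−1)^{1·0·18}·(-1)^0·(-1)^1 = -1.
v=3: a=3^-1·(≡1), b=3^0·(≡1) mod 3; (1|3)=+1, (1|3)=+1; (−1)^{-1·0·1}·(+1)^0·(+1)^-1 = +1.
v=31: a=31^1·(≡4), b=31^1·(≡1) mod 31; (4|31)=+1, (1|31)=+1; (−1)^{1·1·15}·(+1)^1·(+1)^1 = -1.
v=29: a=29^3·(≡19), b=29^0·(≡2) mod 29; (19|29)=-1, (2|29)=-1; (−1)^{3·0·14}·(-1)^0·(-1)^3 = -1.
v=∞: 2295147 > 0 and 31 > 0  ⇒  (a,b)_∞ = +1.
v=2: v_2(a)=-10, v_2(b)=0; units ≡ 3, 7 (mod 8); ε·ε+αω+βω = 1·1+-10·0+0·1 ≡ 1  ⇒  (a,b)_2 = -1.
(2295147, 31 / ℚ) ramifies at {2, 29, 31, 37}: a division algebra.

[2, 29, 31, 37]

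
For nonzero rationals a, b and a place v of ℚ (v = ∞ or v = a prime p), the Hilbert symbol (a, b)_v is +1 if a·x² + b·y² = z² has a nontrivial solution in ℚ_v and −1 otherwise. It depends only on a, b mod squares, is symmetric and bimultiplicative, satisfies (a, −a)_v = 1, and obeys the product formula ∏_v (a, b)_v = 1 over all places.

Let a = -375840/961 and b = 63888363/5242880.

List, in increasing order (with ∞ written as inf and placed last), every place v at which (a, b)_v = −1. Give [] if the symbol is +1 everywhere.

Mod squares: a ≡ -290, b ≡ 1015. Check v ∈ {∞, 2, 3, 5, 7, 11, 17, 29, 31}.
v=7: a=7^0·(≡2), b=7^1·(≡6) mod 7; (2|7)=+1, (6|7)=-1; (−1)^{0·1·3}·(+1)^1·(-1)^0 = +1.
v=17: a=17^0·(≡9), b=17^2·(≡7) mod 17; (9|17)=+1, (7|17)=-1; (−1)^{0·2·8}·(+1)^2·(-1)^0 = +1.
v=31: a=31^-2·(≡4), b=31^0·(≡12) mod 31; (4|31)=+1, (12|31)=-1; (−1)^{-2·0·15}·(+1)^0·(-1)^-2 = +1.
v=29: a=29^1·(≡8), b=29^1·(≡25) mod 29; (8|29)=-1, (25|29)=+1; (−1)^{1·1·14}·(-1)^1·(+1)^1 = -1.
v=11: a=11^0·(≡2), b=11^2·(≡5) mod 11; (2|11)=-1, (5|11)=+1; (−1)^{0·2·5}·(-1)^2·(+1)^0 = +1.
v=3: a=3^4·(≡1), b=3^2·(≡1) mod 3; (1|3)=+1, (1|3)=+1; (−1)^{4·2·1}·(+1)^2·(+1)^4 = +1.
v=∞: -290 < 0 and 1015 > 0  ⇒  (a,b)_∞ = +1.
v=2: v_2(a)=5, v_2(b)=-20; units ≡ 7, 7 (mod 8); ε·ε+αω+βω = 1·1+5·0+-20·0 ≡ 1  ⇒  (a,b)_2 = -1.
v=5: a=5^1·(≡2), b=5^-1·(≡3) mod 5; (2|5)=-1, (3|5)=-1; (−1)^{1·-1·2}·(-1)^-1·(-1)^1 = +1.
|Ram(-290, 1015)| = 2, even; anisotropic at {2, 29}.

[2, 29]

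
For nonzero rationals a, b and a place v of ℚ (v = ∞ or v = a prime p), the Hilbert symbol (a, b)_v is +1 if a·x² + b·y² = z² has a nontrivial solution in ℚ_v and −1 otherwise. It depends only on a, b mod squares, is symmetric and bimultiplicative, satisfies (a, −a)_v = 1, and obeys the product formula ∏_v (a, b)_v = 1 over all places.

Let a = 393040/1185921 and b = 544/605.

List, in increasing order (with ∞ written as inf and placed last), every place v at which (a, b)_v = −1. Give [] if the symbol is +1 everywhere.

(a, b) ≡ (85, 170) mod (ℚ^×)²; places V = {2, 3, 5, 11, 17, ∞}.
(a,b)_17: α=3, u≡12; β=1, v≡10 (mod 17); (12|17)=-1, (10|17)=-1; sign (−1)^0·-1^1·-1^3 = +1.
(a,b)_∞: sgn(85)=+, sgn(170)=+, so +1.
(a,b)_2: α=4, β=5; u≡5, v≡5 (mod 8); ε(u)ε(v)=0·0, αω(v)=4·1, βω(u)=5·1; sum ≡ 1  ⇒  -1.
(a,b)_11: α=-4, u≡8; β=-2, v≡1 (mod 11); (8|11)=-1, (1|11)=+1; sign (−1)^0·-1^-2·+1^-4 = +1.
(a,b)_3: α=-4, u≡1; β=0, v≡2 (mod 3); (1|3)=+1, (2|3)=-1; sign (−1)^0·+1^0·-1^-4 = +1.
(a,b)_5: α=1, u≡3; β=-1, v≡4 (mod 5); (3|5)=-1, (4|5)=+1; sign (−1)^0·-1^-1·+1^1 = -1.
|Ram(85, 170)| = 2, even; anisotropic at {2, 5}.

[2, 5]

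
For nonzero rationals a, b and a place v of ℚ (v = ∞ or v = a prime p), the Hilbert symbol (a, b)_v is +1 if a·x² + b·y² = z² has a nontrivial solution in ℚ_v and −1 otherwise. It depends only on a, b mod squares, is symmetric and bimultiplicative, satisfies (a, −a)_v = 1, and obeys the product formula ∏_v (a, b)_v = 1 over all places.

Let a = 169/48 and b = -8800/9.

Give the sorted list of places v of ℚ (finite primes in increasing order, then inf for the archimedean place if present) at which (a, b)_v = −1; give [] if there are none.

[2, 3]

(a, b) ≡ (3, -22) mod (ℚ^×)²; places V = {2, 3, 5, 11, 13, ∞}.
(a,b)_∞: sgn(3)=+, sgn(-22)=−, so +1.
(a,b)_5: α=0, u≡3; β=2, v≡2 (mod 5); (3|5)=-1, (2|5)=-1; sign (−1)^0·-1^2·-1^0 = +1.
(a,b)_11: α=0, u≡1; β=1, v≡4 (mod 11); (1|11)=+1, (4|11)=+1; sign (−1)^0·+1^1·+1^0 = +1.
(a,b)_3: α=-1, u≡1; β=-2, v≡2 (mod 3); (1|3)=+1, (2|3)=-1; sign (−1)^0·+1^-2·-1^-1 = -1.
(a,b)_2: α=-4, β=5; u≡3, v≡5 (mod 8); ε(u)ε(v)=1·0, αω(v)=-4·1, βω(u)=5·1; sum ≡ 1  ⇒  -1.
(a,b)_13: α=2, u≡3; β=0, v≡3 (mod 13); (3|13)=+1, (3|13)=+1; sign (−1)^0·+1^0·+1^2 = +1.
Ram(3, -22) = {2, 3}; no ℚ_2-point on the conic.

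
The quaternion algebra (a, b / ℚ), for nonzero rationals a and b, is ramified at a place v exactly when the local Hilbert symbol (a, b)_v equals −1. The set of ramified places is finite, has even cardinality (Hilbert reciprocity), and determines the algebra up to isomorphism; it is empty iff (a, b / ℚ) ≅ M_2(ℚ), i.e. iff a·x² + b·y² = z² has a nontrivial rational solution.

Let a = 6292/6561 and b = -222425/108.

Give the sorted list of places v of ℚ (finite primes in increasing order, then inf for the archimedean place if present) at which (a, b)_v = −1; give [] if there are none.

(a, b) ≡ (13, -26691) mod (ℚ^×)²; places V = {2, 3, 5, 7, 11, 13, 31, 41, ∞}.
(a,b)_11: α=2, u≡6; β=0, v≡8 (mod 11); (6|11)=-1, (8|11)=-1; sign (−1)^0·-1^0·-1^2 = +1.
(a,b)_13: α=1, u≡9; β=0, v≡11 (mod 13); (9|13)=+1, (11|13)=-1; sign (−1)^0·+1^0·-1^1 = -1.
(a,b)_2: α=2, β=-2; u≡5, v≡5 (mod 8); ε(u)ε(v)=0·0, αω(v)=2·1, βω(u)=-2·1; sum ≡ 0  ⇒  +1.
(a,b)_5: α=0, u≡2; β=2, v≡1 (mod 5); (2|5)=-1, (1|5)=+1; sign (−1)^0·-1^2·+1^0 = +1.
(a,b)_31: α=0, u≡17; β=1, v≡28 (mod 31); (17|31)=-1, (28|31)=+1; sign (−1)^0·-1^1·+1^0 = -1.
(a,b)_41: α=0, u≡19; β=1, v≡20 (mod 41); (19|41)=-1, (20|41)=+1; sign (−1)^0·-1^1·+1^0 = -1.
(a,b)_∞: sgn(13)=+, sgn(-26691)=−, so +1.
(a,b)_3: α=-8, u≡1; β=-3, v≡1 (mod 3); (1|3)=+1, (1|3)=+1; sign (−1)^0·+1^-3·+1^-8 = +1.
(a,b)_7: α=0, u≡3; β=1, v≡4 (mod 7); (3|7)=-1, (4|7)=+1; sign (−1)^0·-1^1·+1^0 = -1.
(13, -26691 / ℚ) ramifies at {7, 13, 31, 41}: a division algebra.

[7, 13, 31, 41]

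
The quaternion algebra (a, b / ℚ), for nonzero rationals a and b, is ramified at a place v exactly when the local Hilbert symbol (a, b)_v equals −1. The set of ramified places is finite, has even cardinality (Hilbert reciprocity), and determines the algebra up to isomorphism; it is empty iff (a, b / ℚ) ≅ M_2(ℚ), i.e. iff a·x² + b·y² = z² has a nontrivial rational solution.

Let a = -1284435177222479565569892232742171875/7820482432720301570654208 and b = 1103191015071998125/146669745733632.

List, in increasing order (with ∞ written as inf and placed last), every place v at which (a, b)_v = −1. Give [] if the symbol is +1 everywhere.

Mod squares: a ≡ -2002, b ≡ 2926. Check v ∈ {∞, 2, 3, 5, 7, 11, 13, 19, 41, 43}.
v=2: v_2(a)=-37, v_2(b)=-19; units ≡ 7, 7 (mod 8); ε·ε+αω+βω = 1·1+-37·0+-19·0 ≡ 1  ⇒  (a,b)_2 = -1.
v=13: a=13^3·(≡5), b=13^2·(≡10) mod 13; (5|13)=-1, (10|13)=+1; (−1)^{3·2·6}·(-1)^2·(+1)^3 = +1.
v=11: a=11^-3·(≡3), b=11^-1·(≡6) mod 11; (3|11)=+1, (6|11)=-1; (−1)^{-3·-1·5}·(+1)^-1·(-1)^-3 = +1.
v=43: a=43^4·(≡26), b=43^2·(≡34) mod 43; (26|43)=-1, (34|43)=-1; (−1)^{4·2·21}·(-1)^2·(-1)^4 = +1.
v=∞: -2002 < 0 and 2926 > 0  ⇒  (a,b)_∞ = +1.
v=19: a=19^6·(≡2), b=19^3·(≡8) mod 19; (2|19)=-1, (8|19)=-1; (−1)^{6·3·9}·(-1)^3·(-1)^6 = -1.
v=5: a=5^6·(≡2), b=5^4·(≡1) mod 5; (2|5)=-1, (1|5)=+1; (−1)^{6·4·2}·(-1)^4·(+1)^6 = +1.
v=3: a=3^-2·(≡2), b=3^-2·(≡1) mod 3; (2|3)=-1, (1|3)=+1; (−1)^{-2·-2·1}·(-1)^-2·(+1)^-2 = +1.
v=7: a=7^17·(≡2), b=7^7·(≡6) mod 7; (2|7)=+1, (6|7)=-1; (−1)^{17·7·3}·(+1)^7·(-1)^17 = +1.
v=41: a=41^-6·(≡14), b=41^-4·(≡3) mod 41; (14|41)=-1, (3|41)=-1; (−1)^{-6·-4·20}·(-1)^-4·(-1)^-6 = +1.
|Ram(-2002, 2926)| = 2, even; anisotropic at {2, 19}.

[2, 19]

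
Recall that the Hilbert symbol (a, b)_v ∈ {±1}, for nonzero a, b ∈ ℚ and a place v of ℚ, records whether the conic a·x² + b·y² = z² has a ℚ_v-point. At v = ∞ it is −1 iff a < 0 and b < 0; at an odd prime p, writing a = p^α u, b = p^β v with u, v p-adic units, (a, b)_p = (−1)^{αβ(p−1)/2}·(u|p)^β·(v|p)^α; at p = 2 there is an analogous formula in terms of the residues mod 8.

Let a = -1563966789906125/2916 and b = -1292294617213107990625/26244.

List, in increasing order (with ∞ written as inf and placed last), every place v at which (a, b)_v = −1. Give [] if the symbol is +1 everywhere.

Mod squares: a ≡ -5, b ≡ -13585. Check v ∈ {∞, 2, 3, 5, 11, 13, 19, 23, 31, 41}.
v=19: a=19^0·(≡3), b=19^1·(≡9) mod 19; (3|19)=-1, (9|19)=+1; (−1)^{0·1·9}·(-1)^1·(+1)^0 = -1.
v=31: a=31^2·(≡30), b=31^2·(≡13) mod 31; (30|31)=-1, (13|31)=-1; (−1)^{2·2·15}·(-1)^2·(-1)^2 = +1.
v=23: a=23^2·(≡16), b=23^2·(≡3) mod 23; (16|23)=+1, (3|23)=+1; (−1)^{2·2·11}·(+1)^2·(+1)^2 = +1.
v=2: v_2(a)=-2, v_2(b)=-2; units ≡ 3, 7 (mod 8); ε·ε+αω+βω = 1·1+-2·0+-2·1 ≡ 1  ⇒  (a,b)_2 = -1.
v=13: a=13^0·(≡8), b=13^3·(≡2) mod 13; (8|13)=-1, (2|13)=-1; (−1)^{0·3·6}·(-1)^3·(-1)^0 = -1.
v=∞: -5 < 0 and -13585 < 0  ⇒  (a,b)_∞ = -1.
v=3: a=3^-6·(≡1), b=3^-8·(≡2) mod 3; (1|3)=+1, (2|3)=-1; (−1)^{-6·-8·1}·(+1)^-8·(-1)^-6 = +1.
v=5: a=5^3·(≡1), b=5^5·(≡2) mod 5; (1|5)=+1, (2|5)=-1; (−1)^{3·5·2}·(+1)^5·(-1)^3 = -1.
v=41: a=41^2·(≡25), b=41^0·(≡19) mod 41; (25|41)=+1, (19|41)=-1; (−1)^{2·0·20}·(+1)^0·(-1)^2 = +1.
v=11: a=11^4·(≡10), b=11^7·(≡7) mod 11; (10|11)=-1, (7|11)=-1; (−1)^{4·7·5}·(-1)^7·(-1)^4 = -1.
|Ram(-5, -13585)| = 6, even; anisotropic at {2, 5, 11, 13, 19, ∞}.

[2, 5, 11, 13, 19, inf]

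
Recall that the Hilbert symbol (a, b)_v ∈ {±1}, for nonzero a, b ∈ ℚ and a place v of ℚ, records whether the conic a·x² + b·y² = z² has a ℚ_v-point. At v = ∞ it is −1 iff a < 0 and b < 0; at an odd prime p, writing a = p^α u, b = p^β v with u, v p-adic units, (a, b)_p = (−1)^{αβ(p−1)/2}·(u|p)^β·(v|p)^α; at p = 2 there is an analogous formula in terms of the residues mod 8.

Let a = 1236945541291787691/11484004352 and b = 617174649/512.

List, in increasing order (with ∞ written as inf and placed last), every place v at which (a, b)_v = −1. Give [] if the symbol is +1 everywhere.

Mod squares: a ≡ 182, b ≡ 2. Check v ∈ {∞, 2, 3, 7, 13, 19, 37}.
v=2: v_2(a)=-23, v_2(b)=-9; units ≡ 3, 1 (mod 8); ε·ε+αω+βω = 1·0+-23·0+-9·1 ≡ 1  ⇒  (a,b)_2 = -1.
v=13: a=13^7·(≡10), b=13^4·(≡11) mod 13; (10|13)=+1, (11|13)=-1; (−1)^{7·4·6}·(+1)^4·(-1)^7 = -1.
v=37: a=37^-2·(≡25), b=37^0·(≡19) mod 37; (25|37)=+1, (19|37)=-1; (−1)^{-2·0·18}·(+1)^0·(-1)^-2 = +1.
v=7: a=7^5·(≡5), b=7^4·(≡2) mod 7; (5|7)=-1, (2|7)=+1; (−1)^{5·4·3}·(-1)^4·(+1)^5 = +1.
v=∞: 182 > 0 and 2 > 0  ⇒  (a,b)_∞ = +1.
v=3: a=3^2·(≡2), b=3^2·(≡2) mod 3; (2|3)=-1, (2|3)=-1; (−1)^{2·2·1}·(-1)^2·(-1)^2 = +1.
v=19: a=19^4·(≡6), b=19^0·(≡14) mod 19; (6|19)=+1, (14|19)=-1; (−1)^{4·0·9}·(+1)^0·(-1)^4 = +1.
Ram(182, 2) = {2, 13}; no ℚ_2-point on the conic.

[2, 13]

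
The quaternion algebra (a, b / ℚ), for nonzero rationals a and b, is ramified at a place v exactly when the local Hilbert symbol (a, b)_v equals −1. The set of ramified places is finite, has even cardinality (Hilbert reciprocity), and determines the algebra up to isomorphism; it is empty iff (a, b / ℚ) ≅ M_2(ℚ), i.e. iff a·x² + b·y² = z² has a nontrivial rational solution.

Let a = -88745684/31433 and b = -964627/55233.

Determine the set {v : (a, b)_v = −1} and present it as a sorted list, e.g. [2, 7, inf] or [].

[17, 23, 37, inf]

Mod squares: a ≡ -448477, b ≡ -19499. Check v ∈ {∞, 2, 3, 17, 19, 23, 29, 31, 37, 43}.
v=23: a=23^1·(≡15), b=23^0·(≡20) mod 23; (15|23)=-1, (20|23)=-1; (−1)^{1·0·11}·(-1)^0·(-1)^1 = -1.
v=17: a=17^-1·(≡10), b=17^-1·(≡2) mod 17; (10|17)=-1, (2|17)=+1; (−1)^{-1·-1·8}·(-1)^-1·(+1)^-1 = -1.
v=2: v_2(a)=2, v_2(b)=0; units ≡ 3, 5 (mod 8); ε·ε+αω+βω = 1·0+2·1+0·1 ≡ 0  ⇒  (a,b)_2 = +1.
v=19: a=19^0·(≡15), b=19^-2·(≡3) mod 19; (15|19)=-1, (3|19)=-1; (−1)^{0·-2·9}·(-1)^-2·(-1)^0 = +1.
v=31: a=31^1·(≡7), b=31^1·(≡13) mod 31; (7|31)=+1, (13|31)=-1; (−1)^{1·1·15}·(+1)^1·(-1)^1 = +1.
v=∞: -448477 < 0 and -19499 < 0  ⇒  (a,b)_∞ = -1.
v=43: a=43^-2·(≡25), b=43^0·(≡16) mod 43; (25|43)=+1, (16|43)=+1; (−1)^{-2·0·21}·(+1)^0·(+1)^-2 = +1.
v=3: a=3^0·(≡2), b=3^-2·(≡1) mod 3; (2|3)=-1, (1|3)=+1; (−1)^{0·-2·1}·(-1)^-2·(+1)^0 = +1.
v=29: a=29^2·(≡17), b=29^2·(≡11) mod 29; (17|29)=-1, (11|29)=-1; (−1)^{2·2·14}·(-1)^2·(-1)^2 = +1.
v=37: a=37^1·(≡20), b=37^1·(≡26) mod 37; (20|37)=-1, (26|37)=+1; (−1)^{1·1·18}·(-1)^1·(+1)^1 = -1.
|Ram(-448477, -19499)| = 4, even; anisotropic at {17, 23, 37, ∞}.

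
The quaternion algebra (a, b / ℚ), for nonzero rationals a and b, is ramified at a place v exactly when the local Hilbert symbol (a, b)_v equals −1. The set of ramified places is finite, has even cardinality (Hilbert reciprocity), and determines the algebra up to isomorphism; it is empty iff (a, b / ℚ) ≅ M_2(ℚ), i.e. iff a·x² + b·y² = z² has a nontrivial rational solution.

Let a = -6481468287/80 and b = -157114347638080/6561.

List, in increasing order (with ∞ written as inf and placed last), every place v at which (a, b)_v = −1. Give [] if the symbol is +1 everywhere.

(a, b) ≡ (-35, -805) mod (ℚ^×)²; places V = {2, 3, 5, 7, 23, ∞}.
(a,b)_7: α=5, u≡1; β=9, v≡1 (mod 7); (1|7)=+1, (1|7)=+1; sign (−1)^1·+1^9·+1^5 = -1.
(a,b)_∞: sgn(-35)=−, sgn(-805)=−, so -1.
(a,b)_3: α=6, u≡1; β=-8, v≡2 (mod 3); (1|3)=+1, (2|3)=-1; sign (−1)^0·+1^-8·-1^6 = +1.
(a,b)_5: α=-1, u≡3; β=1, v≡4 (mod 5); (3|5)=-1, (4|5)=+1; sign (−1)^0·-1^1·+1^-1 = -1.
(a,b)_2: α=-4, β=6; u≡5, v≡3 (mod 8); ε(u)ε(v)=0·1, αω(v)=-4·1, βω(u)=6·1; sum ≡ 0  ⇒  +1.
(a,b)_23: α=2, u≡15; β=3, v≡5 (mod 23); (15|23)=-1, (5|23)=-1; sign (−1)^0·-1^3·-1^2 = -1.
Ram(-35, -805) = {5, 7, 23, ∞}; no ℚ_5-point on the conic.

[5, 7, 23, inf]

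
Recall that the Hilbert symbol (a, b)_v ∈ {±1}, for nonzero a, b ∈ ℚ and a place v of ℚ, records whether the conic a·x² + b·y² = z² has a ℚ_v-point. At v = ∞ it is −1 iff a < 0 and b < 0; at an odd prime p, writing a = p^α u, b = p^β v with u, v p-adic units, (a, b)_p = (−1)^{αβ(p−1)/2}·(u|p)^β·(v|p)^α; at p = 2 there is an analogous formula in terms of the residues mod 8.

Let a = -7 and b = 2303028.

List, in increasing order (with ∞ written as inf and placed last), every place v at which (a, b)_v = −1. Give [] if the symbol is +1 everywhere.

[13, 19]

(a, b) ≡ (-7, 63973) mod (ℚ^×)²; places V = {2, 3, 7, 13, 19, 37, ∞}.
(a,b)_∞: sgn(-7)=−, sgn(63973)=+, so +1.
(a,b)_13: α=0, u≡6; β=1, v≡5 (mod 13); (6|13)=-1, (5|13)=-1; sign (−1)^0·-1^1·-1^0 = -1.
(a,b)_3: α=0, u≡2; β=2, v≡1 (mod 3); (2|3)=-1, (1|3)=+1; sign (−1)^0·-1^2·+1^0 = +1.
(a,b)_19: α=0, u≡12; β=1, v≡11 (mod 19); (12|19)=-1, (11|19)=+1; sign (−1)^0·-1^1·+1^0 = -1.
(a,b)_37: α=0, u≡30; β=1, v≡10 (mod 37); (30|37)=+1, (10|37)=+1; sign (−1)^0·+1^1·+1^0 = +1.
(a,b)_7: α=1, u≡6; β=1, v≡4 (mod 7); (6|7)=-1, (4|7)=+1; sign (−1)^1·-1^1·+1^1 = +1.
(a,b)_2: α=0, β=2; u≡1, v≡5 (mod 8); ε(u)ε(v)=0·0, αω(v)=0·1, βω(u)=2·0; sum ≡ 0  ⇒  +1.
Ram(-7, 63973) = {13, 19}; no ℚ_13-point on the conic.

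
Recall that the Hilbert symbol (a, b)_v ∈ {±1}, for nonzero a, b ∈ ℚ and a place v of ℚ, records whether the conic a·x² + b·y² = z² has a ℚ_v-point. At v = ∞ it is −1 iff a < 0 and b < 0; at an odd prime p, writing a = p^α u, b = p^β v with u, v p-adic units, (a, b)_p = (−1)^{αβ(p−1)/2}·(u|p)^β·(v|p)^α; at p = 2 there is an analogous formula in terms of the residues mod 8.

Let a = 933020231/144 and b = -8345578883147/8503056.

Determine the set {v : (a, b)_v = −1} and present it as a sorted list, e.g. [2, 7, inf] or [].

(a, b) ≡ (7710911, -593147) mod (ℚ^×)²; places V = {2, 3, 11, 13, 17, 23, 31, 37, 41, ∞}.
(a,b)_41: α=1, u≡25; β=1, v≡14 (mod 41); (25|41)=+1, (14|41)=-1; sign (−1)^0·+1^1·-1^1 = -1.
(a,b)_31: α=0, u≡9; β=2, v≡8 (mod 31); (9|31)=+1, (8|31)=+1; sign (−1)^0·+1^2·+1^0 = +1.
(a,b)_37: α=1, u≡8; β=1, v≡34 (mod 37); (8|37)=-1, (34|37)=+1; sign (−1)^0·-1^1·+1^1 = -1.
(a,b)_2: α=-4, β=-4; u≡7, v≡5 (mod 8); ε(u)ε(v)=1·0, αω(v)=-4·1, βω(u)=-4·0; sum ≡ 0  ⇒  +1.
(a,b)_13: α=1, u≡10; β=0, v≡9 (mod 13); (10|13)=+1, (9|13)=+1; sign (−1)^0·+1^0·+1^1 = +1.
(a,b)_17: α=1, u≡10; β=1, v≡12 (mod 17); (10|17)=-1, (12|17)=-1; sign (−1)^0·-1^1·-1^1 = +1.
(a,b)_3: α=-2, u≡2; β=-12, v≡1 (mod 3); (2|3)=-1, (1|3)=+1; sign (−1)^0·-1^-12·+1^-2 = +1.
(a,b)_∞: sgn(7710911)=+, sgn(-593147)=−, so +1.
(a,b)_23: α=1, u≡9; β=1, v≡11 (mod 23); (9|23)=+1, (11|23)=-1; sign (−1)^1·+1^1·-1^1 = +1.
(a,b)_11: α=2, u≡10; β=4, v≡2 (mod 11); (10|11)=-1, (2|11)=-1; sign (−1)^0·-1^4·-1^2 = +1.
(7710911, -593147 / ℚ) ramifies at {37, 41}: a division algebra.

[37, 41]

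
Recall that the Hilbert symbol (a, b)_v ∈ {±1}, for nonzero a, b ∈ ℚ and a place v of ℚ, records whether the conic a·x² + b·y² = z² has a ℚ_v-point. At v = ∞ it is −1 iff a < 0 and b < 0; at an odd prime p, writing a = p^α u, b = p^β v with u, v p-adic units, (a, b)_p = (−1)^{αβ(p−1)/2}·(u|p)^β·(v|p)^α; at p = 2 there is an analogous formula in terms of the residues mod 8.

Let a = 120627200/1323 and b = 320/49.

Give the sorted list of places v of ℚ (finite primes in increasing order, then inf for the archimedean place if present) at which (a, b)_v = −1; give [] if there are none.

[2, 3]

(a, b) ≡ (3534, 5) mod (ℚ^×)²; places V = {2, 3, 5, 7, 19, 31, ∞}.
(a,b)_31: α=1, u≡23; β=0, v≡4 (mod 31); (23|31)=-1, (4|31)=+1; sign (−1)^0·-1^0·+1^1 = +1.
(a,b)_2: α=13, β=6; u≡7, v≡5 (mod 8); ε(u)ε(v)=1·0, αω(v)=13·1, βω(u)=6·0; sum ≡ 1  ⇒  -1.
(a,b)_19: α=1, u≡18; β=0, v≡17 (mod 19); (18|19)=-1, (17|19)=+1; sign (−1)^0·-1^0·+1^1 = +1.
(a,b)_5: α=2, u≡1; β=1, v≡1 (mod 5); (1|5)=+1, (1|5)=+1; sign (−1)^0·+1^1·+1^2 = +1.
(a,b)_3: α=-3, u≡2; β=0, v≡2 (mod 3); (2|3)=-1, (2|3)=-1; sign (−1)^0·-1^0·-1^-3 = -1.
(a,b)_7: α=-2, u≡6; β=-2, v≡5 (mod 7); (6|7)=-1, (5|7)=-1; sign (−1)^0·-1^-2·-1^-2 = +1.
(a,b)_∞: sgn(3534)=+, sgn(5)=+, so +1.
(3534, 5 / ℚ) ramifies at {2, 3}: a division algebra.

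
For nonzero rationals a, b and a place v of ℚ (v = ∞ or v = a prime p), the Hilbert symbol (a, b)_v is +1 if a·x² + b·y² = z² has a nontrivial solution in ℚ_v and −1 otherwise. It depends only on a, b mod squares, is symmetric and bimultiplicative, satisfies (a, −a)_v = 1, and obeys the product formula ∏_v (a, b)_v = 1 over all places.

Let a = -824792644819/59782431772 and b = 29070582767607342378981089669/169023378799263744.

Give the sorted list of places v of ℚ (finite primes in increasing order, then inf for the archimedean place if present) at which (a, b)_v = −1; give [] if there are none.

(a, b) ≡ (-133, 1913584981) mod (ℚ^×)²; places V = {2, 3, 7, 11, 13, 19, 23, 29, 31, 37, 41, 47, 53, ∞}.
(a,b)_31: α=2, u≡29; β=6, v≡21 (mod 31); (29|31)=-1, (21|31)=-1; sign (−1)^0·-1^6·-1^2 = +1.
(a,b)_7: α=-5, u≡2; β=-7, v≡5 (mod 7); (2|7)=+1, (5|7)=-1; sign (−1)^1·+1^-7·-1^-5 = +1.
(a,b)_53: α=0, u≡19; β=1, v≡28 (mod 53); (19|53)=-1, (28|53)=+1; sign (−1)^0·-1^1·+1^0 = -1.
(a,b)_23: α=-2, u≡20; β=-1, v≡21 (mod 23); (20|23)=-1, (21|23)=-1; sign (−1)^0·-1^-1·-1^-2 = -1.
(a,b)_19: α=1, u≡18; β=3, v≡14 (mod 19); (18|19)=-1, (14|19)=-1; sign (−1)^1·-1^3·-1^1 = -1.
(a,b)_47: α=2, u≡18; β=2, v≡24 (mod 47); (18|47)=+1, (24|47)=+1; sign (−1)^0·+1^2·+1^2 = +1.
(a,b)_∞: sgn(-133)=−, sgn(1913584981)=+, so +1.
(a,b)_37: α=0, u≡32; β=1, v≡8 (mod 37); (32|37)=-1, (8|37)=-1; sign (−1)^0·-1^1·-1^0 = -1.
(a,b)_3: α=0, u≡2; β=-4, v≡1 (mod 3); (2|3)=-1, (1|3)=+1; sign (−1)^0·-1^-4·+1^0 = +1.
(a,b)_41: α=-2, u≡23; β=-2, v≡28 (mod 41); (23|41)=+1, (28|41)=-1; sign (−1)^0·+1^-2·-1^-2 = +1.
(a,b)_11: α=2, u≡10; β=3, v≡7 (mod 11); (10|11)=-1, (7|11)=-1; sign (−1)^0·-1^3·-1^2 = -1.
(a,b)_13: α=2, u≡12; β=4, v≡10 (mod 13); (12|13)=+1, (10|13)=+1; sign (−1)^0·+1^4·+1^2 = +1.
(a,b)_29: α=0, u≡21; β=1, v≡8 (mod 29); (21|29)=-1, (8|29)=-1; sign (−1)^0·-1^1·-1^0 = -1.
(a,b)_2: α=-2, β=-16; u≡3, v≡5 (mod 8); ε(u)ε(v)=1·0, αω(v)=-2·1, βω(u)=-16·1; sum ≡ 0  ⇒  +1.
Ram(-133, 1913584981) = {11, 19, 23, 29, 37, 53}; no ℚ_11-point on the conic.

[11, 19, 23, 29, 37, 53]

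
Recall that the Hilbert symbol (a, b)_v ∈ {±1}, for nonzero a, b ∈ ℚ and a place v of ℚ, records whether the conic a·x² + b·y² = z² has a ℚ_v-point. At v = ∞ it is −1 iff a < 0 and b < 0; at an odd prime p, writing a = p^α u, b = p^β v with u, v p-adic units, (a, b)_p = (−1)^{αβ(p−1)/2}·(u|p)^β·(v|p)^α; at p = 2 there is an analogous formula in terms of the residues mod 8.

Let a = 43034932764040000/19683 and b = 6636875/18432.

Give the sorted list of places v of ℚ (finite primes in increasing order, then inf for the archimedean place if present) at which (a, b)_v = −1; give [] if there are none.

[2, 29, 37, 47]

Mod squares: a ≡ 28623, b ≡ 21238. Check v ∈ {∞, 2, 3, 5, 7, 29, 37, 41, 47}.
v=2: v_2(a)=6, v_2(b)=-11; units ≡ 7, 3 (mod 8); ε·ε+αω+βω = 1·1+6·1+-11·0 ≡ 1  ⇒  (a,b)_2 = -1.
v=5: a=5^4·(≡3), b=5^4·(≡2) mod 5; (3|5)=-1, (2|5)=-1; (−1)^{4·4·2}·(-1)^4·(-1)^4 = +1.
v=37: a=37^2·(≡31), b=37^1·(≡6) mod 37; (31|37)=-1, (6|37)=-1; (−1)^{2·1·18}·(-1)^1·(-1)^2 = -1.
v=∞: 28623 > 0 and 21238 > 0  ⇒  (a,b)_∞ = +1.
v=41: a=41^2·(≡33), b=41^1·(≡11) mod 41; (33|41)=+1, (11|41)=-1; (−1)^{2·1·20}·(+1)^1·(-1)^2 = +1.
v=7: a=7^3·(≡2), b=7^1·(≡3) mod 7; (2|7)=+1, (3|7)=-1; (−1)^{3·1·3}·(+1)^1·(-1)^3 = +1.
v=3: a=3^-9·(≡1), b=3^-2·(≡1) mod 3; (1|3)=+1, (1|3)=+1; (−1)^{-9·-2·1}·(+1)^-2·(+1)^-9 = +1.
v=29: a=29^1·(≡16), b=29^0·(≡3) mod 29; (16|29)=+1, (3|29)=-1; (−1)^{1·0·14}·(+1)^0·(-1)^1 = -1.
v=47: a=47^1·(≡30), b=47^0·(≡30) mod 47; (30|47)=-1, (30|47)=-1; (−1)^{1·0·23}·(-1)^0·(-1)^1 = -1.
Ram(28623, 21238) = {2, 29, 37, 47}; no ℚ_2-point on the conic.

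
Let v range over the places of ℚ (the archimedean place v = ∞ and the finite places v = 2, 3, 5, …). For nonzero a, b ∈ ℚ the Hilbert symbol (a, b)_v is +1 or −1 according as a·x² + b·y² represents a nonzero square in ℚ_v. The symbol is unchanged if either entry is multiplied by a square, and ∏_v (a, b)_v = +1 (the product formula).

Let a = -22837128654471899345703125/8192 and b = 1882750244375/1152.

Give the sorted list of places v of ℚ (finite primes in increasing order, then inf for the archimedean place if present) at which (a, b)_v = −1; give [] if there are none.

Mod squares: a ≡ -154, b ≡ 8398. Check v ∈ {∞, 2, 3, 5, 7, 11, 13, 17, 19}.
v=5: a=5^10·(≡1), b=5^4·(≡3) mod 5; (1|5)=+1, (3|5)=-1; (−1)^{10·4·2}·(+1)^4·(-1)^10 = +1.
v=19: a=19^2·(≡1), b=19^1·(≡5) mod 19; (1|19)=+1, (5|19)=+1; (−1)^{2·1·9}·(+1)^1·(+1)^2 = +1.
v=13: a=13^2·(≡6), b=13^1·(≡12) mod 13; (6|13)=-1, (12|13)=+1; (−1)^{2·1·6}·(-1)^1·(+1)^2 = -1.
v=11: a=11^5·(≡7), b=11^4·(≡1) mod 11; (7|11)=-1, (1|11)=+1; (−1)^{5·4·5}·(-1)^4·(+1)^5 = +1.
v=3: a=3^0·(≡2), b=3^-2·(≡1) mod 3; (2|3)=-1, (1|3)=+1; (−1)^{0·-2·1}·(-1)^-2·(+1)^0 = +1.
v=2: v_2(a)=-13, v_2(b)=-7; units ≡ 3, 7 (mod 8); ε·ε+αω+βω = 1·1+-13·0+-7·1 ≡ 0  ⇒  (a,b)_2 = +1.
v=7: a=7^7·(≡5), b=7^2·(≡5) mod 7; (5|7)=-1, (5|7)=-1; (−1)^{7·2·3}·(-1)^2·(-1)^7 = -1.
v=∞: -154 < 0 and 8398 > 0  ⇒  (a,b)_∞ = +1.
v=17: a=17^2·(≡16), b=17^1·(≡13) mod 17; (16|17)=+1, (13|17)=+1; (−1)^{2·1·8}·(+1)^1·(+1)^2 = +1.
|Ram(-154, 8398)| = 2, even; anisotropic at {7, 13}.

[7, 13]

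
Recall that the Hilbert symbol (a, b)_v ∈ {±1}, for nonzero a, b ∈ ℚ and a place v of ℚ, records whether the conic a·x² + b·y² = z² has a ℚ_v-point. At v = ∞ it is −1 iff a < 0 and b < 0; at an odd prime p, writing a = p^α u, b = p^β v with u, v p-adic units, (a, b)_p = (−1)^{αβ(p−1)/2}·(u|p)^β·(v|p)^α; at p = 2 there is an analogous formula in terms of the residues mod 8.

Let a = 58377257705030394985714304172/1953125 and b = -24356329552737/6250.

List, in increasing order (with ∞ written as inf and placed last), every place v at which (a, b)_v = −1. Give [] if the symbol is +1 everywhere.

Mod squares: a ≡ 488215, b ≡ -44141370. Check v ∈ {∞, 2, 3, 5, 7, 13, 19, 23, 29, 37}.
v=2: v_2(a)=2, v_2(b)=-1; units ≡ 7, 3 (mod 8); ε·ε+αω+βω = 1·1+2·1+-1·0 ≡ 1  ⇒  (a,b)_2 = -1.
v=3: a=3^14·(≡1), b=3^9·(≡1) mod 3; (1|3)=+1, (1|3)=+1; (−1)^{14·9·1}·(+1)^9·(+1)^14 = +1.
v=37: a=37^3·(≡14), b=37^1·(≡35) mod 37; (14|37)=-1, (35|37)=-1; (−1)^{3·1·18}·(-1)^1·(-1)^3 = +1.
v=19: a=19^2·(≡12), b=19^1·(≡15) mod 19; (12|19)=-1, (15|19)=-1; (−1)^{2·1·9}·(-1)^1·(-1)^2 = -1.
v=∞: 488215 > 0 and -44141370 < 0  ⇒  (a,b)_∞ = +1.
v=23: a=23^2·(≡5), b=23^1·(≡22) mod 23; (5|23)=-1, (22|23)=-1; (−1)^{2·1·11}·(-1)^1·(-1)^2 = -1.
v=7: a=7^1·(≡2), b=7^1·(≡6) mod 7; (2|7)=+1, (6|7)=-1; (−1)^{1·1·3}·(+1)^1·(-1)^1 = +1.
v=29: a=29^5·(≡12), b=29^2·(≡9) mod 29; (12|29)=-1, (9|29)=+1; (−1)^{5·2·14}·(-1)^2·(+1)^5 = +1.
v=13: a=13^3·(≡7), b=13^1·(≡2) mod 13; (7|13)=-1, (2|13)=-1; (−1)^{3·1·6}·(-1)^1·(-1)^3 = +1.
v=5: a=5^-9·(≡2), b=5^-5·(≡4) mod 5; (2|5)=-1, (4|5)=+1; (−1)^{-9·-5·2}·(-1)^-5·(+1)^-9 = -1.
(488215, -44141370 / ℚ) ramifies at {2, 5, 19, 23}: a division algebra.

[2, 5, 19, 23]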